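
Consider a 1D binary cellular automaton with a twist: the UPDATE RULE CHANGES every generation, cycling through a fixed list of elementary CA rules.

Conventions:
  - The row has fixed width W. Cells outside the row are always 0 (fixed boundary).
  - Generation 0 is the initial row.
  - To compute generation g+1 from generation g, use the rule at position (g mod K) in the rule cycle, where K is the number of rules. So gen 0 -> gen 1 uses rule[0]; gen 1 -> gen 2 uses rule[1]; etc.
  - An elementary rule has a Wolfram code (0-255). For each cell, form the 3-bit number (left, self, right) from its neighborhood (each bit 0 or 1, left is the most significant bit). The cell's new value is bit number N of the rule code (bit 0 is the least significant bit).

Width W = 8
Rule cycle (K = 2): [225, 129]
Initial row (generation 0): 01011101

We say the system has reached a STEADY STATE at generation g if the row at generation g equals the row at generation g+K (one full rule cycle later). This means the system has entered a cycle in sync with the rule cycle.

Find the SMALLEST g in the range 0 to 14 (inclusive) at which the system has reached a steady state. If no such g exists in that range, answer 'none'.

Gen 0: 01011101
Gen 1 (rule 225): 00101110
Gen 2 (rule 129): 10000100
Gen 3 (rule 225): 00110001
Gen 4 (rule 129): 10000100
Gen 5 (rule 225): 00110001
Gen 6 (rule 129): 10000100
Gen 7 (rule 225): 00110001
Gen 8 (rule 129): 10000100
Gen 9 (rule 225): 00110001
Gen 10 (rule 129): 10000100
Gen 11 (rule 225): 00110001
Gen 12 (rule 129): 10000100
Gen 13 (rule 225): 00110001
Gen 14 (rule 129): 10000100
Gen 15 (rule 225): 00110001
Gen 16 (rule 129): 10000100

Answer: 2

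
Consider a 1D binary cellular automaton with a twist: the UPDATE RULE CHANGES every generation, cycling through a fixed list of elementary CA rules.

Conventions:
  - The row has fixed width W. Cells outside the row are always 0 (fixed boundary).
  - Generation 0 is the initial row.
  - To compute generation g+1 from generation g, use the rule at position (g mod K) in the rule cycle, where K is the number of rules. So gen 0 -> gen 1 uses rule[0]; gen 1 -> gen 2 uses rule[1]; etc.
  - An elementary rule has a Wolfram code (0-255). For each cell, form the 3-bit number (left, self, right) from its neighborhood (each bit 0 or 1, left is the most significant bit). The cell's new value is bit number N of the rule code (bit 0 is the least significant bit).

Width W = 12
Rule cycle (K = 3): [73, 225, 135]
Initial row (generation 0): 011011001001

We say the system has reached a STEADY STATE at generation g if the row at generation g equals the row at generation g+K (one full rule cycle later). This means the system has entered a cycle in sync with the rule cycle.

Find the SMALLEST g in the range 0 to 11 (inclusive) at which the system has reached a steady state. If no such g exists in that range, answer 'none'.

Gen 0: 011011001001
Gen 1 (rule 73): 011011000000
Gen 2 (rule 225): 001101011111
Gen 3 (rule 135): 110001001110
Gen 4 (rule 73): 110100001010
Gen 5 (rule 225): 011001100100
Gen 6 (rule 135): 100010001101
Gen 7 (rule 73): 001000101100
Gen 8 (rule 225): 100010010101
Gen 9 (rule 135): 101110110101
Gen 10 (rule 73): 001010110000
Gen 11 (rule 225): 100101010111
Gen 12 (rule 135): 101101010010
Gen 13 (rule 73): 001100000000
Gen 14 (rule 225): 100101111111

Answer: none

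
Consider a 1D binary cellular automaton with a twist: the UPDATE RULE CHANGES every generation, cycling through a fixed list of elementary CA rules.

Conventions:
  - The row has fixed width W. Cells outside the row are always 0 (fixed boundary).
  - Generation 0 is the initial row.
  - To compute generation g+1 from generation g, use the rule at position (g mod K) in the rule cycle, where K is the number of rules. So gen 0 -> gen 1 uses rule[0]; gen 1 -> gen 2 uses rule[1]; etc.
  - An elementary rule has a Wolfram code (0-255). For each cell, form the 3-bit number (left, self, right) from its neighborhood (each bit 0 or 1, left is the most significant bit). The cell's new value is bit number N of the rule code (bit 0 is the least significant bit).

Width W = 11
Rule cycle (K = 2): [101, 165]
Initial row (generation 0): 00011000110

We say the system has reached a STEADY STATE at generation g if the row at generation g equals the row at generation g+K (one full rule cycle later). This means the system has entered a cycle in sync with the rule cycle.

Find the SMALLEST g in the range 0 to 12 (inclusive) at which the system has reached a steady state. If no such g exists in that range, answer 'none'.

Gen 0: 00011000110
Gen 1 (rule 101): 11001010010
Gen 2 (rule 165): 00001110010
Gen 3 (rule 101): 11100010010
Gen 4 (rule 165): 01001010010
Gen 5 (rule 101): 01001110010
Gen 6 (rule 165): 01000100010
Gen 7 (rule 101): 01010101010
Gen 8 (rule 165): 01111111110
Gen 9 (rule 101): 00000000010
Gen 10 (rule 165): 11111111010
Gen 11 (rule 101): 00000001110
Gen 12 (rule 165): 11111100100
Gen 13 (rule 101): 00000100101
Gen 14 (rule 165): 11110100111

Answer: none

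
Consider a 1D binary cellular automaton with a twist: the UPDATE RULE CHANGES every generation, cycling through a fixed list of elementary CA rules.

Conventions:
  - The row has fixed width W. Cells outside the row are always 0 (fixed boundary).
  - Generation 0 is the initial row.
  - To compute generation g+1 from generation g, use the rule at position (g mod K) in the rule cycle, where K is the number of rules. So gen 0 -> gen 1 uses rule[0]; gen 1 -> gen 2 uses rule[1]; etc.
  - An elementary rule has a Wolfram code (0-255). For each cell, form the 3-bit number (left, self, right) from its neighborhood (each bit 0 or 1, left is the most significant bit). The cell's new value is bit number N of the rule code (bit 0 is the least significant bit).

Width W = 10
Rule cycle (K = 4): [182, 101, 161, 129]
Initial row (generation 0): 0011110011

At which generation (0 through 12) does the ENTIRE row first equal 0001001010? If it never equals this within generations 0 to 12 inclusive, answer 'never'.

Gen 0: 0011110011
Gen 1 (rule 182): 0101101100
Gen 2 (rule 101): 0110110101
Gen 3 (rule 161): 0001001010
Gen 4 (rule 129): 1100000000
Gen 5 (rule 182): 0010000000
Gen 6 (rule 101): 1010111111
Gen 7 (rule 161): 0101011110
Gen 8 (rule 129): 0000001100
Gen 9 (rule 182): 0000010010
Gen 10 (rule 101): 1111010010
Gen 11 (rule 161): 0110100000
Gen 12 (rule 129): 0000001111

Answer: 3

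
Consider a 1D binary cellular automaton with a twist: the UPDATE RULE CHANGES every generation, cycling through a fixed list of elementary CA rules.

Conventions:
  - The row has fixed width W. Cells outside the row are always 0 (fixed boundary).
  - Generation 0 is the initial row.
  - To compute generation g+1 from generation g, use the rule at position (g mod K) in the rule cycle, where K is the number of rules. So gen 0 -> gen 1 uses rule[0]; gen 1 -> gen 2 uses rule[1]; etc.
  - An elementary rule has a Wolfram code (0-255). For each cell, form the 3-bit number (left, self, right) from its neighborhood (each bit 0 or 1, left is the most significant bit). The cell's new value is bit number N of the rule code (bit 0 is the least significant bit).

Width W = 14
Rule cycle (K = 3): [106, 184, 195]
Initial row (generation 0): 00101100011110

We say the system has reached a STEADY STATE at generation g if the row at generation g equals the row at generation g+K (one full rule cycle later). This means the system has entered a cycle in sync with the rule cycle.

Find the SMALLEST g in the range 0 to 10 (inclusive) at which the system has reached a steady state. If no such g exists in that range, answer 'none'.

Answer: none

Derivation:
Gen 0: 00101100011110
Gen 1 (rule 106): 01011100110010
Gen 2 (rule 184): 00111010101001
Gen 3 (rule 195): 11011000000010
Gen 4 (rule 106): 11111000000100
Gen 5 (rule 184): 11110100000010
Gen 6 (rule 195): 01110001111100
Gen 7 (rule 106): 11010011000100
Gen 8 (rule 184): 10101010100010
Gen 9 (rule 195): 00000000001100
Gen 10 (rule 106): 00000000011100
Gen 11 (rule 184): 00000000011010
Gen 12 (rule 195): 11111111101000
Gen 13 (rule 106): 10000000110000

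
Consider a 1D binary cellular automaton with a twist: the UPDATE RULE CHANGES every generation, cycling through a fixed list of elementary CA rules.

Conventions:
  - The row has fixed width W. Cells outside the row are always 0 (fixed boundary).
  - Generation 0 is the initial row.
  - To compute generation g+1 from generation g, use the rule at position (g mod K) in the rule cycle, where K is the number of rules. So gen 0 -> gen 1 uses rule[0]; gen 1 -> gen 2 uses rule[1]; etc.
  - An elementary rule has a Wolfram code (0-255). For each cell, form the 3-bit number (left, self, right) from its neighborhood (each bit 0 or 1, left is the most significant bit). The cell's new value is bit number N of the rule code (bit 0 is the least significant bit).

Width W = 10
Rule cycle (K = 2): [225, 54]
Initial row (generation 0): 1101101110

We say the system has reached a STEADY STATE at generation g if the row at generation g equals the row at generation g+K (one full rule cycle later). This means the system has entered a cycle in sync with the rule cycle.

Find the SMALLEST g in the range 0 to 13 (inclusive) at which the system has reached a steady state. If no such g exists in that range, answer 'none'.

Gen 0: 1101101110
Gen 1 (rule 225): 0110110110
Gen 2 (rule 54): 1001001001
Gen 3 (rule 225): 0000000000
Gen 4 (rule 54): 0000000000
Gen 5 (rule 225): 1111111111
Gen 6 (rule 54): 0000000000
Gen 7 (rule 225): 1111111111
Gen 8 (rule 54): 0000000000
Gen 9 (rule 225): 1111111111
Gen 10 (rule 54): 0000000000
Gen 11 (rule 225): 1111111111
Gen 12 (rule 54): 0000000000
Gen 13 (rule 225): 1111111111
Gen 14 (rule 54): 0000000000
Gen 15 (rule 225): 1111111111

Answer: 4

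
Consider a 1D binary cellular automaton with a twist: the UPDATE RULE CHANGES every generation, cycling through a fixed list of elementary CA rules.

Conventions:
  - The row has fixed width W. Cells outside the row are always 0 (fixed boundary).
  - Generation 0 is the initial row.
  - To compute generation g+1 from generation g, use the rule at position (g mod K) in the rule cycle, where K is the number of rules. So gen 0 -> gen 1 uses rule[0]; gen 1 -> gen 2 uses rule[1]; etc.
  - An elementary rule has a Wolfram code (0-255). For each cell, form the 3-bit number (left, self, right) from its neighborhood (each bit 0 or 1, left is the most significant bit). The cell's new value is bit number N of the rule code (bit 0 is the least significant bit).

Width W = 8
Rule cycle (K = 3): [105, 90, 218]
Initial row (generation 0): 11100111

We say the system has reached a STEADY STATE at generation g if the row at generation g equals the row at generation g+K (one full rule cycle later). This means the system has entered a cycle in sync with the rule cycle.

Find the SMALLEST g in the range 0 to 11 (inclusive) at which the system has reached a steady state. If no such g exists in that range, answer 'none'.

Gen 0: 11100111
Gen 1 (rule 105): 10100101
Gen 2 (rule 90): 00011000
Gen 3 (rule 218): 00111100
Gen 4 (rule 105): 10100101
Gen 5 (rule 90): 00011000
Gen 6 (rule 218): 00111100
Gen 7 (rule 105): 10100101
Gen 8 (rule 90): 00011000
Gen 9 (rule 218): 00111100
Gen 10 (rule 105): 10100101
Gen 11 (rule 90): 00011000
Gen 12 (rule 218): 00111100
Gen 13 (rule 105): 10100101
Gen 14 (rule 90): 00011000

Answer: 1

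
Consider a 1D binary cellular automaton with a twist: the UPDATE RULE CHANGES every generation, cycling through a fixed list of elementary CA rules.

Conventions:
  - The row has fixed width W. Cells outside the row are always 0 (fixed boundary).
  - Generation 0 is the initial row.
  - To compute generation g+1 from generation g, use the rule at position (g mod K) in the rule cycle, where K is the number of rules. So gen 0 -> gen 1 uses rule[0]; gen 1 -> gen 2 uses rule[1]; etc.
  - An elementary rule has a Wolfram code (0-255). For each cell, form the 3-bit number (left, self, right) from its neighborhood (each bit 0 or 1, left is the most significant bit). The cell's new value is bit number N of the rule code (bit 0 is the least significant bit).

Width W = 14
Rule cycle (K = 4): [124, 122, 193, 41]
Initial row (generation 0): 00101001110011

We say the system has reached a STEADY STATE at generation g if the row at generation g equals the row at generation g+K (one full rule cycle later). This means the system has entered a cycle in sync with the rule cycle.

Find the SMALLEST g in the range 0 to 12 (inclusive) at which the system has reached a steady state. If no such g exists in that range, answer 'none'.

Gen 0: 00101001110011
Gen 1 (rule 124): 00111101011011
Gen 2 (rule 122): 01100110111111
Gen 3 (rule 193): 00100010011111
Gen 4 (rule 41): 10001000010000
Gen 5 (rule 124): 11001100011000
Gen 6 (rule 122): 11111110111100
Gen 7 (rule 193): 01111110011101
Gen 8 (rule 41): 01000000010010
Gen 9 (rule 124): 01100000011011
Gen 10 (rule 122): 11110000111111
Gen 11 (rule 193): 01110110011111
Gen 12 (rule 41): 01001100010000
Gen 13 (rule 124): 01101110011000
Gen 14 (rule 122): 11111011111100
Gen 15 (rule 193): 01111001111101
Gen 16 (rule 41): 01000001000010

Answer: none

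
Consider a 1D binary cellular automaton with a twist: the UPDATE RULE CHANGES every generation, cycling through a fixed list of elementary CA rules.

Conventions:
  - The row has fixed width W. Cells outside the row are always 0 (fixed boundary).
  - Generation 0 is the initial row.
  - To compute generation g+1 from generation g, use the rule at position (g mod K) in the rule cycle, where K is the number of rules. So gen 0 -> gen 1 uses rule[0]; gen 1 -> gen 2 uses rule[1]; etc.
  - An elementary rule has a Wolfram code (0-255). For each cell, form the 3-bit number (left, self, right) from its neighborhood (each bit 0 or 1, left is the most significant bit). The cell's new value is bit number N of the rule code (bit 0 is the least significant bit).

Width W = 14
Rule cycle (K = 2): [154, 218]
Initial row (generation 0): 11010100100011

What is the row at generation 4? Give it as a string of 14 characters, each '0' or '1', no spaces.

Answer: 00001110001111

Derivation:
Gen 0: 11010100100011
Gen 1 (rule 154): 10000011010110
Gen 2 (rule 218): 01000111000111
Gen 3 (rule 154): 10101110101110
Gen 4 (rule 218): 00001110001111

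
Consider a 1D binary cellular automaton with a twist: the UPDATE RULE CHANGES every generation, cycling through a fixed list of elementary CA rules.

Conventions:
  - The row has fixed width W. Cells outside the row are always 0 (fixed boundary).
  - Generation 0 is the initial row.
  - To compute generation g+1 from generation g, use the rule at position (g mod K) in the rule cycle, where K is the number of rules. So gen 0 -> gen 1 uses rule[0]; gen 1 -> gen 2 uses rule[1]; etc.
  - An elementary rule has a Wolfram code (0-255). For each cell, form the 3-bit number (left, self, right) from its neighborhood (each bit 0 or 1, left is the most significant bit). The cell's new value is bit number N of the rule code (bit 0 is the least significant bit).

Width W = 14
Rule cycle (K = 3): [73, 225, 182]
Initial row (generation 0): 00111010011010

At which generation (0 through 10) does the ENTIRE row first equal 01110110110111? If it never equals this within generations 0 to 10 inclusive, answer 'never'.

Answer: 9

Derivation:
Gen 0: 00111010011010
Gen 1 (rule 73): 10101000011000
Gen 2 (rule 225): 01010011001011
Gen 3 (rule 182): 11111100111100
Gen 4 (rule 73): 10000100100101
Gen 5 (rule 225): 00110000000010
Gen 6 (rule 182): 01001000000111
Gen 7 (rule 73): 00000011110101
Gen 8 (rule 225): 11111001111010
Gen 9 (rule 182): 01110110110111
Gen 10 (rule 73): 01010110110101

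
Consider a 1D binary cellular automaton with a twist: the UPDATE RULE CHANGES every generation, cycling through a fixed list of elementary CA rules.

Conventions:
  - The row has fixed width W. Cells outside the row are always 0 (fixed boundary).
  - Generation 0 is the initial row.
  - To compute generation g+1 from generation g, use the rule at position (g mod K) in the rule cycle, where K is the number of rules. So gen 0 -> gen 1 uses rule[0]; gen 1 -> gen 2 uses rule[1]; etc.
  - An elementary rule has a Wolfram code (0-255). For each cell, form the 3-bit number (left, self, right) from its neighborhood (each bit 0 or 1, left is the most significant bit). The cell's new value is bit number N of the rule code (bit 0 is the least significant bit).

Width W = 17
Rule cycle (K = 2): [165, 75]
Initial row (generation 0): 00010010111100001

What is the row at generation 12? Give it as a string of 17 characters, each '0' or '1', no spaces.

Gen 0: 00010010111100001
Gen 1 (rule 165): 11010011011001101
Gen 2 (rule 75): 11000111011011100
Gen 3 (rule 165): 00010010100101001
Gen 4 (rule 75): 11100100001000010
Gen 5 (rule 165): 01000101101011010
Gen 6 (rule 75): 10011001100011000
Gen 7 (rule 165): 10000000001000011
Gen 8 (rule 75): 00111111110011111
Gen 9 (rule 165): 10011111100001110
Gen 10 (rule 75): 00110000101111010
Gen 11 (rule 165): 10000110110110110
Gen 12 (rule 75): 00111110110110110

Answer: 00111110110110110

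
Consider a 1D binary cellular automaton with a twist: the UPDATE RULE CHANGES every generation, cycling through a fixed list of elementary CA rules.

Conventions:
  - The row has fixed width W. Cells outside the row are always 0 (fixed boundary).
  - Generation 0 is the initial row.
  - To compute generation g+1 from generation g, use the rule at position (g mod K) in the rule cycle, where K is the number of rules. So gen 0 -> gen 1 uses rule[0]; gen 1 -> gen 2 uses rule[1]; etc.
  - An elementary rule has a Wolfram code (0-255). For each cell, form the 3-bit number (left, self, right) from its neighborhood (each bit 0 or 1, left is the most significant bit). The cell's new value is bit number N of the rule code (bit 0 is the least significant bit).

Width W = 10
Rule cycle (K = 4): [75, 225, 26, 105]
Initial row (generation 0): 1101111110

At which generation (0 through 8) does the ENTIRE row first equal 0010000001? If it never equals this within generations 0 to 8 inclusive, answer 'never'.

Answer: never

Derivation:
Gen 0: 1101111110
Gen 1 (rule 75): 1101000010
Gen 2 (rule 225): 0110011000
Gen 3 (rule 26): 1101110100
Gen 4 (rule 105): 1111011001
Gen 5 (rule 75): 1001011010
Gen 6 (rule 225): 0000101100
Gen 7 (rule 26): 0001001010
Gen 8 (rule 105): 1100000100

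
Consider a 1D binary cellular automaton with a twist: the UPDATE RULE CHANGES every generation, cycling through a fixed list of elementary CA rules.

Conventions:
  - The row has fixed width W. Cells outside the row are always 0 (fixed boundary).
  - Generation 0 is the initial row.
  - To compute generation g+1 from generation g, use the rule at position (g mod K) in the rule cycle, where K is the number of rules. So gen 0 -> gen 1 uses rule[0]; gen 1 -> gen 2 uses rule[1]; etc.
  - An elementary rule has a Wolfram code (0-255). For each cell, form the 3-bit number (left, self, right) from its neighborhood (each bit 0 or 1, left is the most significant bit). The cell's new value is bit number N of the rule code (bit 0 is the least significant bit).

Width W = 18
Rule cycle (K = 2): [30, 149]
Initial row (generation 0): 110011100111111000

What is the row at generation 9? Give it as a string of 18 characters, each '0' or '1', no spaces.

Gen 0: 110011100111111000
Gen 1 (rule 30): 101110011100000100
Gen 2 (rule 149): 100101001011110111
Gen 3 (rule 30): 111101111010000100
Gen 4 (rule 149): 011000110011110111
Gen 5 (rule 30): 110101101110000100
Gen 6 (rule 149): 000100000101110111
Gen 7 (rule 30): 001110001101000100
Gen 8 (rule 149): 100101100001110111
Gen 9 (rule 30): 111101010011000100

Answer: 111101010011000100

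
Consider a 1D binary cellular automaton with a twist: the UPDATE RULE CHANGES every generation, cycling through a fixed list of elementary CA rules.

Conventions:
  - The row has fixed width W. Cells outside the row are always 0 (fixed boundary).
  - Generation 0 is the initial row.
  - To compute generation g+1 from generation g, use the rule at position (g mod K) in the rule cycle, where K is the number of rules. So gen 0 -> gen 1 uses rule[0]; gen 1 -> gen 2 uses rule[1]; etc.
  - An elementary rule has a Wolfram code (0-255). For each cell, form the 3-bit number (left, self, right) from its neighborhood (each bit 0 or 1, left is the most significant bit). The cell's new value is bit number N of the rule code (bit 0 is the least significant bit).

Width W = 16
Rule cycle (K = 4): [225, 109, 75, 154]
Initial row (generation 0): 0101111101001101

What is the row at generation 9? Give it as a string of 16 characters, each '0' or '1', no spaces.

Gen 0: 0101111101001101
Gen 1 (rule 225): 0010111110000110
Gen 2 (rule 109): 1011100010110110
Gen 3 (rule 75): 0010101100110110
Gen 4 (rule 154): 0100001011100101
Gen 5 (rule 225): 0001100101100010
Gen 6 (rule 109): 1101100111101010
Gen 7 (rule 75): 1101101100100000
Gen 8 (rule 154): 1001001011010000
Gen 9 (rule 225): 0000000101100111

Answer: 0000000101100111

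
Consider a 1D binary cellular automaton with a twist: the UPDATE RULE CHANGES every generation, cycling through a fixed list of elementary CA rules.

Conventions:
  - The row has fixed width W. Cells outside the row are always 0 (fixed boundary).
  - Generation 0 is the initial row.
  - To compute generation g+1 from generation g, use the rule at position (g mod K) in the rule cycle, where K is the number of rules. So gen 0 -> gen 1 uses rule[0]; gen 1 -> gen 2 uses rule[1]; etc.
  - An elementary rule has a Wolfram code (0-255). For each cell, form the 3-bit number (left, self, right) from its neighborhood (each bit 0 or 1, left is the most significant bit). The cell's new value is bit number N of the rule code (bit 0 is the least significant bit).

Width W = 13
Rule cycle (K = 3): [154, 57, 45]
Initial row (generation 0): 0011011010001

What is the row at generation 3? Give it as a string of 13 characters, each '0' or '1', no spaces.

Gen 0: 0011011010001
Gen 1 (rule 154): 0110010001010
Gen 2 (rule 57): 0101001100101
Gen 3 (rule 45): 0111001000111

Answer: 0111001000111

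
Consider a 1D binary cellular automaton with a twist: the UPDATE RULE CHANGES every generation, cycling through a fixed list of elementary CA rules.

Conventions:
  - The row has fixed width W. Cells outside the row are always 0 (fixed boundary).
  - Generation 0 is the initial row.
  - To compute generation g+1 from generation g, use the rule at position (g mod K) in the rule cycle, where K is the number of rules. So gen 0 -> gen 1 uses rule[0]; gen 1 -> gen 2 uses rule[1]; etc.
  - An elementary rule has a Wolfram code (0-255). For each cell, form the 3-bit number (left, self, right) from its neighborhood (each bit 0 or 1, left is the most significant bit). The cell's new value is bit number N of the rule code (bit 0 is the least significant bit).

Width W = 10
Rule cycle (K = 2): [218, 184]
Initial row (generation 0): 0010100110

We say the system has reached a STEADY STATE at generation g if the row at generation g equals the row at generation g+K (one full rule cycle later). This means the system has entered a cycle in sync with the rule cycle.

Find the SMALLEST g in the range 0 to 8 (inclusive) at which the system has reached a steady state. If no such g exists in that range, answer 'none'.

Gen 0: 0010100110
Gen 1 (rule 218): 0100011111
Gen 2 (rule 184): 0010011110
Gen 3 (rule 218): 0101111111
Gen 4 (rule 184): 0011111110
Gen 5 (rule 218): 0111111111
Gen 6 (rule 184): 0111111110
Gen 7 (rule 218): 1111111111
Gen 8 (rule 184): 1111111110
Gen 9 (rule 218): 1111111111
Gen 10 (rule 184): 1111111110

Answer: 7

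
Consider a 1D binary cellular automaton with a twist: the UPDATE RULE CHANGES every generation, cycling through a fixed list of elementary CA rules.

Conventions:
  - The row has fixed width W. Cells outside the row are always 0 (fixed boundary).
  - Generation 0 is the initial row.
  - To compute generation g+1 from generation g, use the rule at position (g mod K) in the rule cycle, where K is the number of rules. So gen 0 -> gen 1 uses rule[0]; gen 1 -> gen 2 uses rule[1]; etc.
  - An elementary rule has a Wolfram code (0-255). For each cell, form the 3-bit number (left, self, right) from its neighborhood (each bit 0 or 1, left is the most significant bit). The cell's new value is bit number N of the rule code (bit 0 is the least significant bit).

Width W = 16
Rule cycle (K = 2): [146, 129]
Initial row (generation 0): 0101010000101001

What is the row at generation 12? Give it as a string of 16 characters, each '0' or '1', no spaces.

Answer: 1111111110000100

Derivation:
Gen 0: 0101010000101001
Gen 1 (rule 146): 1000001001000110
Gen 2 (rule 129): 0011100000010000
Gen 3 (rule 146): 0101010000101000
Gen 4 (rule 129): 0000000110000011
Gen 5 (rule 146): 0000001001000100
Gen 6 (rule 129): 1111100000010001
Gen 7 (rule 146): 0111010000101010
Gen 8 (rule 129): 0010000110000000
Gen 9 (rule 146): 0101001001000000
Gen 10 (rule 129): 0000000000011111
Gen 11 (rule 146): 0000000000101110
Gen 12 (rule 129): 1111111110000100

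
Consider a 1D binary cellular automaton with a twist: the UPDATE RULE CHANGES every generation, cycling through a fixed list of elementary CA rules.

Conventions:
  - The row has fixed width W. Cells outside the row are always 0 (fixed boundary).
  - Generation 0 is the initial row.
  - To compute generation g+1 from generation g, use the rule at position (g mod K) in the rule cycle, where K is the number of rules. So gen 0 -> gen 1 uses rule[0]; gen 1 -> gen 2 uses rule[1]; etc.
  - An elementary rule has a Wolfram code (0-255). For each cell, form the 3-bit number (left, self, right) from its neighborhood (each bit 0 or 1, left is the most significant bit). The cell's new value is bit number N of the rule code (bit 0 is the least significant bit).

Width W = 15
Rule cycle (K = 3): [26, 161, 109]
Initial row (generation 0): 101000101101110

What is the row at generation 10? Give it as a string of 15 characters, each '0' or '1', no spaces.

Answer: 100000000000010

Derivation:
Gen 0: 101000101101110
Gen 1 (rule 26): 000101001001001
Gen 2 (rule 161): 110010000000000
Gen 3 (rule 109): 110010111111111
Gen 4 (rule 26): 101100100000000
Gen 5 (rule 161): 010000001111111
Gen 6 (rule 109): 010111101000001
Gen 7 (rule 26): 100100000100010
Gen 8 (rule 161): 000001110001000
Gen 9 (rule 109): 111101010101011
Gen 10 (rule 26): 100000000000010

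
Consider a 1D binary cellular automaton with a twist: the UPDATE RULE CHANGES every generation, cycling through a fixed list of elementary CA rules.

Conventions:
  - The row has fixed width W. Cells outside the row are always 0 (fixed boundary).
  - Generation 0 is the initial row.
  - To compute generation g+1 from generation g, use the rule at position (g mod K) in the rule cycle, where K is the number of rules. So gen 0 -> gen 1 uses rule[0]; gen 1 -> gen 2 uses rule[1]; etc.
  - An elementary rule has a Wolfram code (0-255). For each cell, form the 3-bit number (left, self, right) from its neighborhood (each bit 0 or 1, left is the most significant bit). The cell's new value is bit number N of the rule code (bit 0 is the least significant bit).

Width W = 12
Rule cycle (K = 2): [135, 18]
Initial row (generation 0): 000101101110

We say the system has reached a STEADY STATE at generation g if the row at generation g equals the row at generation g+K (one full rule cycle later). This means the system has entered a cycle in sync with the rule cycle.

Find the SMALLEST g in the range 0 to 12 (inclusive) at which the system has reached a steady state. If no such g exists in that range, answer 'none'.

Answer: 5

Derivation:
Gen 0: 000101101110
Gen 1 (rule 135): 111100000100
Gen 2 (rule 18): 000010001010
Gen 3 (rule 135): 111110111010
Gen 4 (rule 18): 000000000001
Gen 5 (rule 135): 111111111111
Gen 6 (rule 18): 000000000000
Gen 7 (rule 135): 111111111111
Gen 8 (rule 18): 000000000000
Gen 9 (rule 135): 111111111111
Gen 10 (rule 18): 000000000000
Gen 11 (rule 135): 111111111111
Gen 12 (rule 18): 000000000000
Gen 13 (rule 135): 111111111111
Gen 14 (rule 18): 000000000000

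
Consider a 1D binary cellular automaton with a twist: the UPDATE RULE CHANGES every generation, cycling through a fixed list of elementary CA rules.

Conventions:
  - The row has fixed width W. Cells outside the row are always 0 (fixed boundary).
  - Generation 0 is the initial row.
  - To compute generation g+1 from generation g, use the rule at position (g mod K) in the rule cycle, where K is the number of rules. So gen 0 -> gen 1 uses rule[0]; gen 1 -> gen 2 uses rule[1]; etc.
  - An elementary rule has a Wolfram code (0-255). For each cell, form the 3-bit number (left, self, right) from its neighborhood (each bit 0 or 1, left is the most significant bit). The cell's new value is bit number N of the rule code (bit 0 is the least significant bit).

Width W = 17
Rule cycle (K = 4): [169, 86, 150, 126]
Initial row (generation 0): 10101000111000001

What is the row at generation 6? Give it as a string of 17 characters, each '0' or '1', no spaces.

Answer: 01000000000000011

Derivation:
Gen 0: 10101000111000001
Gen 1 (rule 169): 01010010110011100
Gen 2 (rule 86): 11011110011100110
Gen 3 (rule 150): 00001101101011001
Gen 4 (rule 126): 00011111111111111
Gen 5 (rule 169): 11011111111111110
Gen 6 (rule 86): 01000000000000011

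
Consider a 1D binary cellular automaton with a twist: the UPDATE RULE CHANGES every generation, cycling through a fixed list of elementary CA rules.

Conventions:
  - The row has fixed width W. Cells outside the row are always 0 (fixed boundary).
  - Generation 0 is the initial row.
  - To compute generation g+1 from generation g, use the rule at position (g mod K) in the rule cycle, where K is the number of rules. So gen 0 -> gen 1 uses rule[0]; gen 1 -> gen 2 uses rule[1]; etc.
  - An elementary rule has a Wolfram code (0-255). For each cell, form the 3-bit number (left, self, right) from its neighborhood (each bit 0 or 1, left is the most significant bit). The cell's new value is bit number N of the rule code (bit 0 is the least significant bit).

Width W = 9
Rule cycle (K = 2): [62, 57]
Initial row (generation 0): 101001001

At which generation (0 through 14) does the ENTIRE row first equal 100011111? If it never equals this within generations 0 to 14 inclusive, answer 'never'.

Gen 0: 101001001
Gen 1 (rule 62): 111111111
Gen 2 (rule 57): 100000000
Gen 3 (rule 62): 110000000
Gen 4 (rule 57): 101111111
Gen 5 (rule 62): 111000000
Gen 6 (rule 57): 100111111
Gen 7 (rule 62): 111100000
Gen 8 (rule 57): 100011111
Gen 9 (rule 62): 110110000
Gen 10 (rule 57): 101101111
Gen 11 (rule 62): 111011000
Gen 12 (rule 57): 100110111
Gen 13 (rule 62): 111101100
Gen 14 (rule 57): 100011011

Answer: 8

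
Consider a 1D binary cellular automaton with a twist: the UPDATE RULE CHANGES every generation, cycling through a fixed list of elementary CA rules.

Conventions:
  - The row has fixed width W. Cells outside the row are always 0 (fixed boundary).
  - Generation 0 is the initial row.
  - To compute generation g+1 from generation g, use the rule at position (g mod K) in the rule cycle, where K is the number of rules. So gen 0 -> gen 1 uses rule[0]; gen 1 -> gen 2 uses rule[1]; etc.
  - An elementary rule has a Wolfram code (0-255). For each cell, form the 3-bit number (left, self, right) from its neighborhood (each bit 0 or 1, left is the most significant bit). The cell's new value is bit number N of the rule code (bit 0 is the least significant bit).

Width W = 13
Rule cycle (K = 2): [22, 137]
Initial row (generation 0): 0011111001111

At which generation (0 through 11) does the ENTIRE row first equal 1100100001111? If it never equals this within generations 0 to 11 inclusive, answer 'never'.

Answer: 7

Derivation:
Gen 0: 0011111001111
Gen 1 (rule 22): 0100000110000
Gen 2 (rule 137): 0001110100111
Gen 3 (rule 22): 0010000111000
Gen 4 (rule 137): 1000110110011
Gen 5 (rule 22): 1101000001100
Gen 6 (rule 137): 1000011101001
Gen 7 (rule 22): 1100100001111
Gen 8 (rule 137): 1000001101110
Gen 9 (rule 22): 1100010000001
Gen 10 (rule 137): 1001000111100
Gen 11 (rule 22): 1111101000010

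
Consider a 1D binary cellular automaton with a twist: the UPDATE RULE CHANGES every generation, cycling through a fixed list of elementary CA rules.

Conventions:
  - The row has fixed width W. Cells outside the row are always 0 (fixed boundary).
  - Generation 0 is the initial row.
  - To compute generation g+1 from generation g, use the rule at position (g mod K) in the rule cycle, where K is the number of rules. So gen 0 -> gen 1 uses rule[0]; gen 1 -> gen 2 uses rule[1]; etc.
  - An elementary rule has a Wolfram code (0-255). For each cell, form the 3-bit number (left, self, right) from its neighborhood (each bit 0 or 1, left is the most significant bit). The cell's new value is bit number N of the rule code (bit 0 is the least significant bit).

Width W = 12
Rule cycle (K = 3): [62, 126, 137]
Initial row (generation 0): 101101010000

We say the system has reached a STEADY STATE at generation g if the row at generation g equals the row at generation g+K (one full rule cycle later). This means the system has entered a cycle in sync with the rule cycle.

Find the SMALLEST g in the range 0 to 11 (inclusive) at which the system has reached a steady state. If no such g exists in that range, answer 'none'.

Answer: none

Derivation:
Gen 0: 101101010000
Gen 1 (rule 62): 111011111000
Gen 2 (rule 126): 101110001100
Gen 3 (rule 137): 001100101001
Gen 4 (rule 62): 011011111111
Gen 5 (rule 126): 111110000001
Gen 6 (rule 137): 111100111100
Gen 7 (rule 62): 100011100010
Gen 8 (rule 126): 110110110111
Gen 9 (rule 137): 100100100110
Gen 10 (rule 62): 111111111101
Gen 11 (rule 126): 100000000111
Gen 12 (rule 137): 001111110110
Gen 13 (rule 62): 011000001101
Gen 14 (rule 126): 111100011111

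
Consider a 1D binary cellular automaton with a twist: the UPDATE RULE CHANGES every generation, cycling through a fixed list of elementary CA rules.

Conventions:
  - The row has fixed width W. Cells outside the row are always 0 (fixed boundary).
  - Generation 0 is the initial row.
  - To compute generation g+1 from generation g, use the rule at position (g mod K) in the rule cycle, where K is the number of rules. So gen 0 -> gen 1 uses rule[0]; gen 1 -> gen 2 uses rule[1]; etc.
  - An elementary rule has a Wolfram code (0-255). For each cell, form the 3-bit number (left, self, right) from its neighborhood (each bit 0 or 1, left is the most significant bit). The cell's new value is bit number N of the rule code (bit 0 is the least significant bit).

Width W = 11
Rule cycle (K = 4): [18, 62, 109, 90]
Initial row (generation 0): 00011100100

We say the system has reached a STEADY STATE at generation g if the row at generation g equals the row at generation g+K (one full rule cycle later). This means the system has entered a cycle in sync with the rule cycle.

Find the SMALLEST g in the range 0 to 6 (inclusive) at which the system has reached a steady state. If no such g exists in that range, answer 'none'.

Gen 0: 00011100100
Gen 1 (rule 18): 00100011010
Gen 2 (rule 62): 01110110111
Gen 3 (rule 109): 01011111101
Gen 4 (rule 90): 10010000100
Gen 5 (rule 18): 01101001010
Gen 6 (rule 62): 11011111111
Gen 7 (rule 109): 11110000001
Gen 8 (rule 90): 10011000010
Gen 9 (rule 18): 01100100101
Gen 10 (rule 62): 11011111111

Answer: 6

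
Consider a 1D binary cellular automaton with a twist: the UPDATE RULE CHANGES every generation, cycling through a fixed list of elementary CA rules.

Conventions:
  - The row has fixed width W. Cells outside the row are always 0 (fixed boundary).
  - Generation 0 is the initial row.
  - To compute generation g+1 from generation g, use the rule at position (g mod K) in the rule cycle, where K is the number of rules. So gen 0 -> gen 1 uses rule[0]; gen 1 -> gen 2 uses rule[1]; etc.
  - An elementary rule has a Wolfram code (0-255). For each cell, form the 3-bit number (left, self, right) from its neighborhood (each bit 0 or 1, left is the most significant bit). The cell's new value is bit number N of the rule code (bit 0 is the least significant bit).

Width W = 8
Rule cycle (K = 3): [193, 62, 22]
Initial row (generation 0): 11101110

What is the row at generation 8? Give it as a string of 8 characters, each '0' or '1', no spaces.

Gen 0: 11101110
Gen 1 (rule 193): 01100110
Gen 2 (rule 62): 11011101
Gen 3 (rule 22): 00000001
Gen 4 (rule 193): 11111100
Gen 5 (rule 62): 10000010
Gen 6 (rule 22): 11000111
Gen 7 (rule 193): 01010011
Gen 8 (rule 62): 11111110

Answer: 11111110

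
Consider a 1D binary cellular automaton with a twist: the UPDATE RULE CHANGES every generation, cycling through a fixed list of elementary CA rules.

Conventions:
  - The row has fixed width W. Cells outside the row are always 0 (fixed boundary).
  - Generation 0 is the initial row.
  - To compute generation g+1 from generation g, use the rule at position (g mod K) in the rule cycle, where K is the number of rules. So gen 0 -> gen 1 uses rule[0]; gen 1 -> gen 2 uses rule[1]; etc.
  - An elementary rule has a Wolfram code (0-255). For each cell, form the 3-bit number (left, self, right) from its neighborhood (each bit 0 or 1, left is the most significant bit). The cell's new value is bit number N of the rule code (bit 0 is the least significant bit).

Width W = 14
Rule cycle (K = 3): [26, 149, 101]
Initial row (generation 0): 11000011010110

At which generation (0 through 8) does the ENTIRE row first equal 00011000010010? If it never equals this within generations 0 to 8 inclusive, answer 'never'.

Answer: 7

Derivation:
Gen 0: 11000011010110
Gen 1 (rule 26): 10100110000101
Gen 2 (rule 149): 10110001110101
Gen 3 (rule 101): 11010100011111
Gen 4 (rule 26): 10000010110000
Gen 5 (rule 149): 11111010001111
Gen 6 (rule 101): 00001110100001
Gen 7 (rule 26): 00011000010010
Gen 8 (rule 149): 11000111011011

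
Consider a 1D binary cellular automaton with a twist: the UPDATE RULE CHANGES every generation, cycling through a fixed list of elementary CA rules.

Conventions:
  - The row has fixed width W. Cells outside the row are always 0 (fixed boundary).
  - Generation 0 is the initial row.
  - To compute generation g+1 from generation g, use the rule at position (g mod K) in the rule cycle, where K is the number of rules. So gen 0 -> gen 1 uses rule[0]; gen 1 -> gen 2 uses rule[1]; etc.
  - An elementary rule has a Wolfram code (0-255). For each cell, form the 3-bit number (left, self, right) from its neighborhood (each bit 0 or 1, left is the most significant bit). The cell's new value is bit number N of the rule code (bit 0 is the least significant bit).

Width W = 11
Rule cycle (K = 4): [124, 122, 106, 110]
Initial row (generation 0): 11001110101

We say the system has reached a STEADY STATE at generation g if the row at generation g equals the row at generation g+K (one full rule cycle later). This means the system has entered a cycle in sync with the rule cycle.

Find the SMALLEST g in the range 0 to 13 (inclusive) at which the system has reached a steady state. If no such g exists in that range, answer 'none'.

Answer: 2

Derivation:
Gen 0: 11001110101
Gen 1 (rule 124): 11101011111
Gen 2 (rule 122): 10110110001
Gen 3 (rule 106): 01111110010
Gen 4 (rule 110): 11000010110
Gen 5 (rule 124): 11100011111
Gen 6 (rule 122): 10110110001
Gen 7 (rule 106): 01111110010
Gen 8 (rule 110): 11000010110
Gen 9 (rule 124): 11100011111
Gen 10 (rule 122): 10110110001
Gen 11 (rule 106): 01111110010
Gen 12 (rule 110): 11000010110
Gen 13 (rule 124): 11100011111
Gen 14 (rule 122): 10110110001
Gen 15 (rule 106): 01111110010
Gen 16 (rule 110): 11000010110
Gen 17 (rule 124): 11100011111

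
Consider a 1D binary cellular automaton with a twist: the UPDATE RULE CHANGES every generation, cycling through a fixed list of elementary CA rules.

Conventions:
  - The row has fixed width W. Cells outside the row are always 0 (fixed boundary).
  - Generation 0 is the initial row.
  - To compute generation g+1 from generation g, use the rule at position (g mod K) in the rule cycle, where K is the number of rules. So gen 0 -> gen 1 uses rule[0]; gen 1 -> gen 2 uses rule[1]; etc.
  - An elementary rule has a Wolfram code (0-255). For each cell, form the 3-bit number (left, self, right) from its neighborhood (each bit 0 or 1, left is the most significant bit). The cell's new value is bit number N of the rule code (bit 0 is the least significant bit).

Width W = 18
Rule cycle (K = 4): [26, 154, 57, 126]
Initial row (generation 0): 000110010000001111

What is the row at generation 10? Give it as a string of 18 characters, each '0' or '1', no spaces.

Gen 0: 000110010000001111
Gen 1 (rule 26): 001101101000011000
Gen 2 (rule 154): 011001000100110100
Gen 3 (rule 57): 010100110010101011
Gen 4 (rule 126): 111111111111111111
Gen 5 (rule 26): 100000000000000000
Gen 6 (rule 154): 010000000000000000
Gen 7 (rule 57): 001111111111111111
Gen 8 (rule 126): 011000000000000001
Gen 9 (rule 26): 110100000000000010
Gen 10 (rule 154): 100010000000000101

Answer: 100010000000000101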